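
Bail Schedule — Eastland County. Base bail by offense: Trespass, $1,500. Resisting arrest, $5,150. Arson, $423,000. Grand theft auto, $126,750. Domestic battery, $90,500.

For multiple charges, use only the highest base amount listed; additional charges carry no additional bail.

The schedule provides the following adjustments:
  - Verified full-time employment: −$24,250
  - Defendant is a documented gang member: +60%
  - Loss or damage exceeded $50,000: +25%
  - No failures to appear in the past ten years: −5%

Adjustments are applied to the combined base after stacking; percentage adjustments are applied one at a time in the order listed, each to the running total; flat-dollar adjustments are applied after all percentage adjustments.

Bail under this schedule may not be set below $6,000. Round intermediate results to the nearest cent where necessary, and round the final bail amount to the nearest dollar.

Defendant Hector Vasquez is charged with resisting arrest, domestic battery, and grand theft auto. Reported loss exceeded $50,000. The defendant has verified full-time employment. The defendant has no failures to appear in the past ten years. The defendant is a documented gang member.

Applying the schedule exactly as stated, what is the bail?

Base amounts from the schedule: resisting arrest $5,150; domestic battery $90,500; grand theft auto $126,750.
Stacking rule: use the highest base only. Highest is grand theft auto at $126,750. Combined base = $126,750.
Defendant is a documented gang member (+60%): $126,750 × 1.6 = $202,800.
Loss or damage exceeded $50,000 (+25%): $202,800 × 1.25 = $253,500.
No failures to appear in the past ten years (−5%): $253,500 × 0.95 = $240,825.
Verified full-time employment (−$24,250 flat): $240,825 − $24,250 = $216,575.
$216,575 is at or above the $6,000 minimum.

$216,575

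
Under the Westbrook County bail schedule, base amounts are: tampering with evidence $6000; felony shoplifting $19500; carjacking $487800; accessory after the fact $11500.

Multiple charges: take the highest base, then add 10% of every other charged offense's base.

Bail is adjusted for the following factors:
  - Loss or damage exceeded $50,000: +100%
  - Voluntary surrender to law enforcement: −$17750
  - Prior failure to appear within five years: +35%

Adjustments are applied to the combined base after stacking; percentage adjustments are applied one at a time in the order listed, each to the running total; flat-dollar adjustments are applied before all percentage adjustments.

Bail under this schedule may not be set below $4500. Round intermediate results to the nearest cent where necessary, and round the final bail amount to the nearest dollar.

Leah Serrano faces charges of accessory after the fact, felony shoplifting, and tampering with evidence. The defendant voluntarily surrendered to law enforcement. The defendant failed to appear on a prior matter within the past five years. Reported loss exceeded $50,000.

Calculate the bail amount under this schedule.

$9450

Base amounts from the schedule: accessory after the fact $11500; felony shoplifting $19500; tampering with evidence $6000.
Stacking rule: highest base plus 10% of each additional charge. Highest is felony shoplifting at $19500. Additional: $11500 × 10% = $1150; $6000 × 10% = $600. Combined base = $19500 + $1750 = $21250.
Voluntary surrender to law enforcement (−$17750 flat): $21250 − $17750 = $3500.
Loss or damage exceeded $50,000 (+100%): $3500 × 2 = $7000.
Prior failure to appear within five years (+35%): $7000 × 1.35 = $9450.
$9450 is at or above the $4500 minimum.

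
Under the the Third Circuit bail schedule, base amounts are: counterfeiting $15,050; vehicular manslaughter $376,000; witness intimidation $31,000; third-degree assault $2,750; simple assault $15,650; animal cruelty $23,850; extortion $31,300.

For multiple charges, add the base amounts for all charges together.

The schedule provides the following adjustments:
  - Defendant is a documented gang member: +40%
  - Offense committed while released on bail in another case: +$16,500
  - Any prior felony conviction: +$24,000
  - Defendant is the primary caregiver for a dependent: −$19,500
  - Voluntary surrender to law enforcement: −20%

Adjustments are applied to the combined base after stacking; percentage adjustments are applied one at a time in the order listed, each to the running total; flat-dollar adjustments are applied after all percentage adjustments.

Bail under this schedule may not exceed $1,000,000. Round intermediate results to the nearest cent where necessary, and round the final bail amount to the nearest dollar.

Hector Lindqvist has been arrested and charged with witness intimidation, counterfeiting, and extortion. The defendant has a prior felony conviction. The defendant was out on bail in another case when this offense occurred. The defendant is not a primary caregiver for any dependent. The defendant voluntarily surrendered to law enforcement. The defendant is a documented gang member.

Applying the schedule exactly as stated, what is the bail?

Base amounts from the schedule: witness intimidation $31,000; counterfeiting $15,050; extortion $31,300.
Stacking rule: sum of all bases. $31,000 + $15,050 + $31,300 = $77,350.
Defendant is a documented gang member (+40%): $77,350 × 1.4 = $108,290.
Voluntary surrender to law enforcement (−20%): $108,290 × 0.8 = $86,632.
Offense committed while released on bail in another case (+$16,500 flat): $86,632 + $16,500 = $103,132.
Any prior felony conviction (+$24,000 flat): $103,132 + $24,000 = $127,132.
$127,132 is within the $1,000,000 maximum.

$127,132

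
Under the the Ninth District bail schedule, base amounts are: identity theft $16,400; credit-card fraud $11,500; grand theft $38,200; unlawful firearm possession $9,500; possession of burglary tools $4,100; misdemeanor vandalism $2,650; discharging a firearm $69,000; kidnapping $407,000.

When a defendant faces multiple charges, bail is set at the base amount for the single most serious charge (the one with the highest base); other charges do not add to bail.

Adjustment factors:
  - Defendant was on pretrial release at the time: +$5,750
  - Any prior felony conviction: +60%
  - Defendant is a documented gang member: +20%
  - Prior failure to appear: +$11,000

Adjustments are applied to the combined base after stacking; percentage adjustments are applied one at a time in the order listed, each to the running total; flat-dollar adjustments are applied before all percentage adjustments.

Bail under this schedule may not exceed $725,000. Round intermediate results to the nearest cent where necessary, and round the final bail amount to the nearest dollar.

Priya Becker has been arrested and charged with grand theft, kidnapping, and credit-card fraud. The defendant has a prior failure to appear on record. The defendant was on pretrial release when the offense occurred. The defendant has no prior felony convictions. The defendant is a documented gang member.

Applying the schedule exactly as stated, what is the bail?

Base amounts from the schedule: grand theft $38,200; kidnapping $407,000; credit-card fraud $11,500.
Stacking rule: use the highest base only. Highest is kidnapping at $407,000. Combined base = $407,000.
Defendant was on pretrial release at the time (+$5,750 flat): $407,000 + $5,750 = $412,750.
Prior failure to appear (+$11,000 flat): $412,750 + $11,000 = $423,750.
Defendant is a documented gang member (+20%): $423,750 × 1.2 = $508,500.
$508,500 is within the $725,000 maximum.

$508,500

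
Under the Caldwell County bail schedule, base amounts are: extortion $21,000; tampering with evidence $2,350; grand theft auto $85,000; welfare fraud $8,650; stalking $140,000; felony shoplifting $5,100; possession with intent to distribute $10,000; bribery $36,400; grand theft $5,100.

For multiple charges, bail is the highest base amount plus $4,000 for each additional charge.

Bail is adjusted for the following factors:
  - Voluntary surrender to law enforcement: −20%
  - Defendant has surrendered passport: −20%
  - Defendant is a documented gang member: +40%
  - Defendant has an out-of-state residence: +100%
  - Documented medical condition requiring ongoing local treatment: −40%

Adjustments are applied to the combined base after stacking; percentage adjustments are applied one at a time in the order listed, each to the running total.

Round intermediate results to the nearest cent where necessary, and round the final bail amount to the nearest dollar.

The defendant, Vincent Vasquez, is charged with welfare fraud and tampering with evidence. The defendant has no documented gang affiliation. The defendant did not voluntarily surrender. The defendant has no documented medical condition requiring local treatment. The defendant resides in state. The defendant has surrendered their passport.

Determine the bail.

$10,120

Base amounts from the schedule: welfare fraud $8,650; tampering with evidence $2,350.
Stacking rule: highest base plus $4,000 per additional charge. Highest is welfare fraud at $8,650; 1 additional charge → +$4,000. Combined base = $12,650.
Defendant has surrendered passport (−20%): $12,650 × 0.8 = $10,120.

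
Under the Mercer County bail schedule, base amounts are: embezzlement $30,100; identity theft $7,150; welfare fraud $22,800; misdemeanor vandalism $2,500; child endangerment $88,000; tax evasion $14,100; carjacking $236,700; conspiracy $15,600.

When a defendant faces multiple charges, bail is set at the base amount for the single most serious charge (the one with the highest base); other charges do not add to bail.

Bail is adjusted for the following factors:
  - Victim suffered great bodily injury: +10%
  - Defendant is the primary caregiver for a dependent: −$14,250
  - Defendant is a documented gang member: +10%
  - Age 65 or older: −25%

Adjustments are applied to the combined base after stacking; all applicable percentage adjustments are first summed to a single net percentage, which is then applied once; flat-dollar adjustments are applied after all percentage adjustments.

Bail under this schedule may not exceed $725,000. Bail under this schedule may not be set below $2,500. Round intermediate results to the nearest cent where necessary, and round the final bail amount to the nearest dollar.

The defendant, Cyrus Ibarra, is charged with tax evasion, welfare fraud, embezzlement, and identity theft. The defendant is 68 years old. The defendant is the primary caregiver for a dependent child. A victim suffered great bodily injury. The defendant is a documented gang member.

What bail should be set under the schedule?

$14,345

Base amounts from the schedule: tax evasion $14,100; welfare fraud $22,800; embezzlement $30,100; identity theft $7,150.
Stacking rule: use the highest base only. Highest is embezzlement at $30,100. Combined base = $30,100.
Net percentage adjustment: +10% +10% −25% = −5%. $30,100 × 0.95 = $28,595.
Defendant is the primary caregiver for a dependent (−$14,250 flat): $28,595 − $14,250 = $14,345.
$14,345 is within the $725,000 maximum.
$14,345 is at or above the $2,500 minimum.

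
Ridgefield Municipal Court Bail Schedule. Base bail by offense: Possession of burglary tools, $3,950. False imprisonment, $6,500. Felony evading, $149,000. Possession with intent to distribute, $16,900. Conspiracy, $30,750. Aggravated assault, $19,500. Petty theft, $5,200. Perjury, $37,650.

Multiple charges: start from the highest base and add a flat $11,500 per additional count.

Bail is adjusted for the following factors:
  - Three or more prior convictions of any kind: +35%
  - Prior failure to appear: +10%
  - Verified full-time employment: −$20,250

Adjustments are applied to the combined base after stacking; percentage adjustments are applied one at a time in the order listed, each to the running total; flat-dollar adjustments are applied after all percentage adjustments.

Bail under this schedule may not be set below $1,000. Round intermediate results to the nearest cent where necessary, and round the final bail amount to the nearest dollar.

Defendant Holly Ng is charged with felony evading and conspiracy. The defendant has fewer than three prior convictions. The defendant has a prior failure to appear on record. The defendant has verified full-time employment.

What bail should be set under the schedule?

Base amounts from the schedule: felony evading $149,000; conspiracy $30,750.
Stacking rule: highest base plus $11,500 per additional charge. Highest is felony evading at $149,000; 1 additional charge → +$11,500. Combined base = $160,500.
Prior failure to appear (+10%): $160,500 × 1.1 = $176,550.
Verified full-time employment (−$20,250 flat): $176,550 − $20,250 = $156,300.
$156,300 is at or above the $1,000 minimum.

$156,300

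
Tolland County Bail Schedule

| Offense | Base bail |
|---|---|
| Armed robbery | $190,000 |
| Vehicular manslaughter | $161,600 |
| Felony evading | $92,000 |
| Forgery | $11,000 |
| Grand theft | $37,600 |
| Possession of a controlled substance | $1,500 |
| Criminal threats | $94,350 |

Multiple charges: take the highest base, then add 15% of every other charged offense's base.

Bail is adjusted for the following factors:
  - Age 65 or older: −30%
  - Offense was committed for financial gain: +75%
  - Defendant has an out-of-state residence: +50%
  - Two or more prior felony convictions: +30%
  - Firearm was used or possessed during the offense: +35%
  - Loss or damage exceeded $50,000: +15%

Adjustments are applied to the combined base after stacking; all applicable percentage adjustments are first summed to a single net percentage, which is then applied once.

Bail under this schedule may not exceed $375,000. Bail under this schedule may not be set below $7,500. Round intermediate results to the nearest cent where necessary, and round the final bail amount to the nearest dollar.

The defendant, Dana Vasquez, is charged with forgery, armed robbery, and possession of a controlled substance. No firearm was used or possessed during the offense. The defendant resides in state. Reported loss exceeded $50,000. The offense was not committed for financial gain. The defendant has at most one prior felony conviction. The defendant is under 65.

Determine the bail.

$220,656

Base amounts from the schedule: forgery $11,000; armed robbery $190,000; possession of a controlled substance $1,500.
Stacking rule: highest base plus 15% of each additional charge. Highest is armed robbery at $190,000. Additional: $11,000 × 15% = $1,650; $1,500 × 15% = $225. Combined base = $190,000 + $1,875 = $191,875.
Loss or damage exceeded $50,000 (+15%): $191,875 × 1.15 = $220,656.25.
$220,656.25 is within the $375,000 maximum.
$220,656.25 is at or above the $7,500 minimum.
Rounded to the nearest dollar: $220,656.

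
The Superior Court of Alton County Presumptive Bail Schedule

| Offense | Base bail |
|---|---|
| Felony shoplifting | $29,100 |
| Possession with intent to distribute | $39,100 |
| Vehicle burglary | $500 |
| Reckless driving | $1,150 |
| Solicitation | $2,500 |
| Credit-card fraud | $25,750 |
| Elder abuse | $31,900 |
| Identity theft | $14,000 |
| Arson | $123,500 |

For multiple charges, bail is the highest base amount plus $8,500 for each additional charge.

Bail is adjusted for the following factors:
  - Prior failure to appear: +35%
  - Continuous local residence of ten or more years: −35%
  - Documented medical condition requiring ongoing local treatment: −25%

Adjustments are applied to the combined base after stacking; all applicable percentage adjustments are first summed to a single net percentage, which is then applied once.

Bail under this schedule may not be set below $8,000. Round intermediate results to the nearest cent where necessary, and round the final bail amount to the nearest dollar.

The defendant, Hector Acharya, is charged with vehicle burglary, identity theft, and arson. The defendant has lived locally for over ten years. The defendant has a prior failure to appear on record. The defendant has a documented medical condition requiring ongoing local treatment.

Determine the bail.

$105,375

Base amounts from the schedule: vehicle burglary $500; identity theft $14,000; arson $123,500.
Stacking rule: highest base plus $8,500 per additional charge. Highest is arson at $123,500; 2 additional charges → +$17,000. Combined base = $140,500.
Net percentage adjustment: +35% −35% −25% = −25%. $140,500 × 0.75 = $105,375.
$105,375 is at or above the $8,000 minimum.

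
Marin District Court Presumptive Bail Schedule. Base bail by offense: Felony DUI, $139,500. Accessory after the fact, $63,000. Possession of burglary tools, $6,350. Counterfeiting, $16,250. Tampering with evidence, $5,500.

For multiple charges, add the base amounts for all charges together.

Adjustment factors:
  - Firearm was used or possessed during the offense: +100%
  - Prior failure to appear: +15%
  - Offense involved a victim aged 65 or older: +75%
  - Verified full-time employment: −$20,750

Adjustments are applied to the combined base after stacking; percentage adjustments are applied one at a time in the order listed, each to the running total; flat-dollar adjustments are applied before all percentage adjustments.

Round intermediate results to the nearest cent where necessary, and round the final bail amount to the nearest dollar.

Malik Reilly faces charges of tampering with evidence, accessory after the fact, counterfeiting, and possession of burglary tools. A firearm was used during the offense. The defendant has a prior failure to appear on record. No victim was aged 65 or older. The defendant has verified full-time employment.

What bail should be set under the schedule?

Base amounts from the schedule: tampering with evidence $5,500; accessory after the fact $63,000; counterfeiting $16,250; possession of burglary tools $6,350.
Stacking rule: sum of all bases. $5,500 + $63,000 + $16,250 + $6,350 = $91,100.
Verified full-time employment (−$20,750 flat): $91,100 − $20,750 = $70,350.
Firearm was used or possessed during the offense (+100%): $70,350 × 2 = $140,700.
Prior failure to appear (+15%): $140,700 × 1.15 = $161,805.

$161,805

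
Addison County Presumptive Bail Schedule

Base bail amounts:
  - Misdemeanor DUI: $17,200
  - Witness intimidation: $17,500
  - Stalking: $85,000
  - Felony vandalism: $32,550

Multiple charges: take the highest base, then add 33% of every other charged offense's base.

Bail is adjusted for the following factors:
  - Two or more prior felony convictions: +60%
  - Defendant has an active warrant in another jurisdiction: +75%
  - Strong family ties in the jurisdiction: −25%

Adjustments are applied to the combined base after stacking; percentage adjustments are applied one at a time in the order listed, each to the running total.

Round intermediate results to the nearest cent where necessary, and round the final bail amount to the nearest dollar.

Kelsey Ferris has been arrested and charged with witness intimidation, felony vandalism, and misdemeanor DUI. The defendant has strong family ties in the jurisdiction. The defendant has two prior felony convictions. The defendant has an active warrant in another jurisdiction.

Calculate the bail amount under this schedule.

Base amounts from the schedule: witness intimidation $17,500; felony vandalism $32,550; misdemeanor DUI $17,200.
Stacking rule: highest base plus 33% of each additional charge. Highest is felony vandalism at $32,550. Additional: $17,500 × 33% = $5,775; $17,200 × 33% = $5,676. Combined base = $32,550 + $11,451 = $44,001.
Two or more prior felony convictions (+60%): $44,001 × 1.6 = $70,401.60.
Defendant has an active warrant in another jurisdiction (+75%): $70,401.60 × 1.75 = $123,202.80.
Strong family ties in the jurisdiction (−25%): $123,202.80 × 0.75 = $92,402.10.
Rounded to the nearest dollar: $92,402.

$92,402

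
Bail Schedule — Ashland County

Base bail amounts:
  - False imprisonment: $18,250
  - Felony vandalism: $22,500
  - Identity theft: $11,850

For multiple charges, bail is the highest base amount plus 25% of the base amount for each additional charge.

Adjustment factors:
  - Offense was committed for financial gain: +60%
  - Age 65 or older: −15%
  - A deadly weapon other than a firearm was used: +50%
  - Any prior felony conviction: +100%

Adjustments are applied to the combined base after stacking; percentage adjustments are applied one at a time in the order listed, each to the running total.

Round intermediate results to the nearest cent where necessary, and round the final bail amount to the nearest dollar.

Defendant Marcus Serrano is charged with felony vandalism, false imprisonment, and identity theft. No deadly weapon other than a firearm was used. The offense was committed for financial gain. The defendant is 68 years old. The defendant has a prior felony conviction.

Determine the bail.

Base amounts from the schedule: felony vandalism $22,500; false imprisonment $18,250; identity theft $11,850.
Stacking rule: highest base plus 25% of each additional charge. Highest is felony vandalism at $22,500. Additional: $18,250 × 25% = $4,562.50; $11,850 × 25% = $2,962.50. Combined base = $22,500 + $7,525 = $30,025.
Offense was committed for financial gain (+60%): $30,025 × 1.6 = $48,040.
Age 65 or older (−15%): $48,040 × 0.85 = $40,834.
Any prior felony conviction (+100%): $40,834 × 2 = $81,668.

$81,668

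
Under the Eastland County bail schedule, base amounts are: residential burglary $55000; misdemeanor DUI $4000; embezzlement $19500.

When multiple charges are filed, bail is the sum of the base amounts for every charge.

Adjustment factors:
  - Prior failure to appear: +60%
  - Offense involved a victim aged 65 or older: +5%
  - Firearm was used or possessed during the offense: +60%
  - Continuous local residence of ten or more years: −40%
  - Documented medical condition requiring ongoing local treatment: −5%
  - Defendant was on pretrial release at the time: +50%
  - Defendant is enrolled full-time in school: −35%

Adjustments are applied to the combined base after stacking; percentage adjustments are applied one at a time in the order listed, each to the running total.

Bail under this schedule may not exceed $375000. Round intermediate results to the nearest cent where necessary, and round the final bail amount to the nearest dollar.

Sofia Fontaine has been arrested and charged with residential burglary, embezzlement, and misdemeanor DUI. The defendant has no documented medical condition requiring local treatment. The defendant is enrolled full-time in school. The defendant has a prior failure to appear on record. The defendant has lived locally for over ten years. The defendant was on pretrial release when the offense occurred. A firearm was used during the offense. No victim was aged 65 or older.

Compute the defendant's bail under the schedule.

$117562

Base amounts from the schedule: residential burglary $55000; embezzlement $19500; misdemeanor DUI $4000.
Stacking rule: sum of all bases. $55000 + $19500 + $4000 = $78500.
Prior failure to appear (+60%): $78500 × 1.6 = $125600.
Firearm was used or possessed during the offense (+60%): $125600 × 1.6 = $200960.
Continuous local residence of ten or more years (−40%): $200960 × 0.6 = $120576.
Defendant was on pretrial release at the time (+50%): $120576 × 1.5 = $180864.
Defendant is enrolled full-time in school (−35%): $180864 × 0.65 = $117561.60.
$117561.60 is within the $375000 maximum.
Rounded to the nearest dollar: $117562.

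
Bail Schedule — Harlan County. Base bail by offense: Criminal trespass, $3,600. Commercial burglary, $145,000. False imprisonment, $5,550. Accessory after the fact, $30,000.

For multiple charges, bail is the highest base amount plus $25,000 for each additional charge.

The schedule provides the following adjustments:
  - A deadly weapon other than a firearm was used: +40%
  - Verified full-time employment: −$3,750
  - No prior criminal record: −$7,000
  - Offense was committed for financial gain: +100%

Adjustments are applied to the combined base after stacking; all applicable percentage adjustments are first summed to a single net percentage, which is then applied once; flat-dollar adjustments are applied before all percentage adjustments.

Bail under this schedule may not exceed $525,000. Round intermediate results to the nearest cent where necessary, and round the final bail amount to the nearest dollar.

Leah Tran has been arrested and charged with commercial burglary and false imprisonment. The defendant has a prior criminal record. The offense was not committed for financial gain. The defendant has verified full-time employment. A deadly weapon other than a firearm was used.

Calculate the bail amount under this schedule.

Base amounts from the schedule: commercial burglary $145,000; false imprisonment $5,550.
Stacking rule: highest base plus $25,000 per additional charge. Highest is commercial burglary at $145,000; 1 additional charge → +$25,000. Combined base = $170,000.
Verified full-time employment (−$3,750 flat): $170,000 − $3,750 = $166,250.
A deadly weapon other than a firearm was used (+40%): $166,250 × 1.4 = $232,750.
$232,750 is within the $525,000 maximum.

$232,750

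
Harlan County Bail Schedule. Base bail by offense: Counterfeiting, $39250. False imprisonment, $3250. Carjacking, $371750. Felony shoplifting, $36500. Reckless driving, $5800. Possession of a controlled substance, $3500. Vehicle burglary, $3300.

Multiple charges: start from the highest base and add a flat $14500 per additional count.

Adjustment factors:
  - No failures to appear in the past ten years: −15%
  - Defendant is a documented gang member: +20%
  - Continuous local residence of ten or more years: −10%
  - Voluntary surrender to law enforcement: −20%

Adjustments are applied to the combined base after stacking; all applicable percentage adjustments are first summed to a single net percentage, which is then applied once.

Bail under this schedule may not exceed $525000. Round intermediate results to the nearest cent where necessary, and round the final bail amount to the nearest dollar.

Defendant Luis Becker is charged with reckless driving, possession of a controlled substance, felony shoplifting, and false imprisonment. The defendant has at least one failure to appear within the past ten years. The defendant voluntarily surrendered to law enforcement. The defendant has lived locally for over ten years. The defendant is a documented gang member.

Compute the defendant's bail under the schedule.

$72000

Base amounts from the schedule: reckless driving $5800; possession of a controlled substance $3500; felony shoplifting $36500; false imprisonment $3250.
Stacking rule: highest base plus $14500 per additional charge. Highest is felony shoplifting at $36500; 3 additional charges → +$43500. Combined base = $80000.
Net percentage adjustment: +20% −10% −20% = −10%. $80000 × 0.9 = $72000.
$72000 is within the $525000 maximum.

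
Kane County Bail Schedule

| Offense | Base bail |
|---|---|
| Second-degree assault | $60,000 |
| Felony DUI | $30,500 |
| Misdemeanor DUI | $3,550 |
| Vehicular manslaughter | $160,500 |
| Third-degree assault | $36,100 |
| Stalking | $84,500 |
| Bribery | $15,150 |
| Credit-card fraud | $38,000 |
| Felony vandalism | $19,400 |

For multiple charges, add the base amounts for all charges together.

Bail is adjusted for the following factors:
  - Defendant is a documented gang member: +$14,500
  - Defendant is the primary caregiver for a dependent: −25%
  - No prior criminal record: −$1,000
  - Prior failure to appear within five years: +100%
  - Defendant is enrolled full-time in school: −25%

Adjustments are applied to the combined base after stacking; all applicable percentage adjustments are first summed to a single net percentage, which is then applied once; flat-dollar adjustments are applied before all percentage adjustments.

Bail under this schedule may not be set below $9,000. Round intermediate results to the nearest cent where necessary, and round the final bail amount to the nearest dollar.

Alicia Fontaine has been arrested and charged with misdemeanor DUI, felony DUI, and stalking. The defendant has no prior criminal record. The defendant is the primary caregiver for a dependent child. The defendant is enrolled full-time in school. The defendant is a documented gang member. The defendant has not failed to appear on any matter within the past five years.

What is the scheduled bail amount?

Base amounts from the schedule: misdemeanor DUI $3,550; felony DUI $30,500; stalking $84,500.
Stacking rule: sum of all bases. $3,550 + $30,500 + $84,500 = $118,550.
Defendant is a documented gang member (+$14,500 flat): $118,550 + $14,500 = $133,050.
No prior criminal record (−$1,000 flat): $133,050 − $1,000 = $132,050.
Net percentage adjustment: −25% −25% = −50%. $132,050 × 0.5 = $66,025.
$66,025 is at or above the $9,000 minimum.

$66,025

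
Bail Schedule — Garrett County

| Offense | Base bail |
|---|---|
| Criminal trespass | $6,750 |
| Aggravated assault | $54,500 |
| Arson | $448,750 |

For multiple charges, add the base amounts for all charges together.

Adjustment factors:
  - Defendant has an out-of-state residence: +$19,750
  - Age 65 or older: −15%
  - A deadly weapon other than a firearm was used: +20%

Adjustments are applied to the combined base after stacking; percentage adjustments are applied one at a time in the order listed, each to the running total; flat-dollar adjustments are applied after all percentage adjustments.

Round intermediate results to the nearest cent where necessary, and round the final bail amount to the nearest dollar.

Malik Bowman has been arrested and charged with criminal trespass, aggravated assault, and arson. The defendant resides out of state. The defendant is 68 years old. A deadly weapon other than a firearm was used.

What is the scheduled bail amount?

$539,950

Base amounts from the schedule: criminal trespass $6,750; aggravated assault $54,500; arson $448,750.
Stacking rule: sum of all bases. $6,750 + $54,500 + $448,750 = $510,000.
Age 65 or older (−15%): $510,000 × 0.85 = $433,500.
A deadly weapon other than a firearm was used (+20%): $433,500 × 1.2 = $520,200.
Defendant has an out-of-state residence (+$19,750 flat): $520,200 + $19,750 = $539,950.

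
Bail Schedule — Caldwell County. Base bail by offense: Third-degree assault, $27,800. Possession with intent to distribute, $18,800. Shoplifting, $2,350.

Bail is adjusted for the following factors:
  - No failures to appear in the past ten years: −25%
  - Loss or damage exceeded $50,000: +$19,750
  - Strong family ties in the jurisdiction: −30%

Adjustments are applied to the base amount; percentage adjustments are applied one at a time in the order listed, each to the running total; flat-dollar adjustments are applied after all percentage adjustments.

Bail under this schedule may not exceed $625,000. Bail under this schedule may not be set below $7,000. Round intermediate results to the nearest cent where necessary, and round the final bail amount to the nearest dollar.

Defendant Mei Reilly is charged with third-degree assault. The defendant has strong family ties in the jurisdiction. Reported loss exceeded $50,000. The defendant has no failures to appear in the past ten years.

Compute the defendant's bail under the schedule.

Base amounts from the schedule: third-degree assault $27,800.
Single charge. Combined base = $27,800.
No failures to appear in the past ten years (−25%): $27,800 × 0.75 = $20,850.
Strong family ties in the jurisdiction (−30%): $20,850 × 0.7 = $14,595.
Loss or damage exceeded $50,000 (+$19,750 flat): $14,595 + $19,750 = $34,345.
$34,345 is within the $625,000 maximum.
$34,345 is at or above the $7,000 minimum.

$34,345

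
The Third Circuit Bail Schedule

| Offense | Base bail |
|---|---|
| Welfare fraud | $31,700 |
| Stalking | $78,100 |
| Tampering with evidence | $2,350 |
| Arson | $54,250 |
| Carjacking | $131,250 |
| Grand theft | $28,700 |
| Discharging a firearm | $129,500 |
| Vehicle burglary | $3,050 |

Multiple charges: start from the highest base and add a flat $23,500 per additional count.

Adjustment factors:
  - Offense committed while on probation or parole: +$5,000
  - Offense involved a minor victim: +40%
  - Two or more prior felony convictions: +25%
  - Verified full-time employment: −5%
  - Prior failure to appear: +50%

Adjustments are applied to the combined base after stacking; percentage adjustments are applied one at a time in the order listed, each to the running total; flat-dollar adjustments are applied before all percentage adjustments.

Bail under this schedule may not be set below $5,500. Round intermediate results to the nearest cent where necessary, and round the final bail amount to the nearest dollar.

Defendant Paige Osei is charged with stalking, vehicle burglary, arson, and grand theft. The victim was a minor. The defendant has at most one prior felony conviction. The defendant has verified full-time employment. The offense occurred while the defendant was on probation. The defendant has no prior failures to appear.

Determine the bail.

Base amounts from the schedule: stalking $78,100; vehicle burglary $3,050; arson $54,250; grand theft $28,700.
Stacking rule: highest base plus $23,500 per additional charge. Highest is stalking at $78,100; 3 additional charges → +$70,500. Combined base = $148,600.
Offense committed while on probation or parole (+$5,000 flat): $148,600 + $5,000 = $153,600.
Offense involved a minor victim (+40%): $153,600 × 1.4 = $215,040.
Verified full-time employment (−5%): $215,040 × 0.95 = $204,288.
$204,288 is at or above the $5,500 minimum.

$204,288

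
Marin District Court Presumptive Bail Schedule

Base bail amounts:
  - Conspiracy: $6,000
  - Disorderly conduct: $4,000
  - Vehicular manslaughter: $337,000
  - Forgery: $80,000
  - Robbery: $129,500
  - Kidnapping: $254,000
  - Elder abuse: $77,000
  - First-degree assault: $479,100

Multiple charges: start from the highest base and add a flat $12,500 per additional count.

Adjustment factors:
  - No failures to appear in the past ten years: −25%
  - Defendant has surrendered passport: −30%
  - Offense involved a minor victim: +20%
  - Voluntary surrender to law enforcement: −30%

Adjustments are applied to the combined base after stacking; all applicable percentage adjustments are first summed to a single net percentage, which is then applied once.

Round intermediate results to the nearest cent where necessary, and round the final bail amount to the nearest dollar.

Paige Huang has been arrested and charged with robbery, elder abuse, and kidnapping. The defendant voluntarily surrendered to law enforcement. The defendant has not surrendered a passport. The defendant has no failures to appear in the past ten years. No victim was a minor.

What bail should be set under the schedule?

$125,550

Base amounts from the schedule: robbery $129,500; elder abuse $77,000; kidnapping $254,000.
Stacking rule: highest base plus $12,500 per additional charge. Highest is kidnapping at $254,000; 2 additional charges → +$25,000. Combined base = $279,000.
Net percentage adjustment: −25% −30% = −55%. $279,000 × 0.45 = $125,550.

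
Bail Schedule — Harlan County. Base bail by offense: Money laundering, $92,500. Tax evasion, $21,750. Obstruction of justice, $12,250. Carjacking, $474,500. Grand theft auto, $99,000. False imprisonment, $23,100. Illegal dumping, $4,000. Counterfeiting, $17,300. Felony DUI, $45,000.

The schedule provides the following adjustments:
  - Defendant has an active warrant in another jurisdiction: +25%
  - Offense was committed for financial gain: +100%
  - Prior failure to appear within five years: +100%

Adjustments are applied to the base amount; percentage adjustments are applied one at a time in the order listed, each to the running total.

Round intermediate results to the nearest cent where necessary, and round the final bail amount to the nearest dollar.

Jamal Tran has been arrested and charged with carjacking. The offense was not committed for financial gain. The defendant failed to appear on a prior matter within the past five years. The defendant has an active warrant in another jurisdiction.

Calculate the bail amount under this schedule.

Base amounts from the schedule: carjacking $474,500.
Single charge. Combined base = $474,500.
Defendant has an active warrant in another jurisdiction (+25%): $474,500 × 1.25 = $593,125.
Prior failure to appear within five years (+100%): $593,125 × 2 = $1,186,250.

$1,186,250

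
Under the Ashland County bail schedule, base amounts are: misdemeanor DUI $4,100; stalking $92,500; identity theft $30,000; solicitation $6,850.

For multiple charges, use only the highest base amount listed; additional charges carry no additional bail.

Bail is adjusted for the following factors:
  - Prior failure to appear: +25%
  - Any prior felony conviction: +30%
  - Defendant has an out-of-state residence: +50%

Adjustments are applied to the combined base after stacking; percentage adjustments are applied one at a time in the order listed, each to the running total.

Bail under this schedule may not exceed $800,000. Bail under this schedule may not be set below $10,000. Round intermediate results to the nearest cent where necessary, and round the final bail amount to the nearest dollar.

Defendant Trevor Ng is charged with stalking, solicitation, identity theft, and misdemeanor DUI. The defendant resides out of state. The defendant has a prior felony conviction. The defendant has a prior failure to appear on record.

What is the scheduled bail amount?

Base amounts from the schedule: stalking $92,500; solicitation $6,850; identity theft $30,000; misdemeanor DUI $4,100.
Stacking rule: use the highest base only. Highest is stalking at $92,500. Combined base = $92,500.
Prior failure to appear (+25%): $92,500 × 1.25 = $115,625.
Any prior felony conviction (+30%): $115,625 × 1.3 = $150,312.50.
Defendant has an out-of-state residence (+50%): $150,312.50 × 1.5 = $225,468.75.
$225,468.75 is within the $800,000 maximum.
$225,468.75 is at or above the $10,000 minimum.
Rounded to the nearest dollar: $225,469.

$225,469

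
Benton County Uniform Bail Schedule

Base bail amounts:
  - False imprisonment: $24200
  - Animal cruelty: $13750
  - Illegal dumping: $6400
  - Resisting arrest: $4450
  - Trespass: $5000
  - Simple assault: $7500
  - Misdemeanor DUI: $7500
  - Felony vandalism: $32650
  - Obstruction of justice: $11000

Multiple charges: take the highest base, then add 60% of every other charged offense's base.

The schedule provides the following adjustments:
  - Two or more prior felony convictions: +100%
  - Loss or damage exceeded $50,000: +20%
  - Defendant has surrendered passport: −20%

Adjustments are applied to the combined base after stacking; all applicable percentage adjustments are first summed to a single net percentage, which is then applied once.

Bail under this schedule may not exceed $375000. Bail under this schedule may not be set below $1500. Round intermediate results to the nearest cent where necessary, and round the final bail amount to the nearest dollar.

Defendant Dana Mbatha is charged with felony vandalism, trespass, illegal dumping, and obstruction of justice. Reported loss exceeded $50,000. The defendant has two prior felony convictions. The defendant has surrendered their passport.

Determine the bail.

$92180

Base amounts from the schedule: felony vandalism $32650; trespass $5000; illegal dumping $6400; obstruction of justice $11000.
Stacking rule: highest base plus 60% of each additional charge. Highest is felony vandalism at $32650. Additional: $5000 × 60% = $3000; $6400 × 60% = $3840; $11000 × 60% = $6600. Combined base = $32650 + $13440 = $46090.
Net percentage adjustment: +100% +20% −20% = +100%. $46090 × 2 = $92180.
$92180 is within the $375000 maximum.
$92180 is at or above the $1500 minimum.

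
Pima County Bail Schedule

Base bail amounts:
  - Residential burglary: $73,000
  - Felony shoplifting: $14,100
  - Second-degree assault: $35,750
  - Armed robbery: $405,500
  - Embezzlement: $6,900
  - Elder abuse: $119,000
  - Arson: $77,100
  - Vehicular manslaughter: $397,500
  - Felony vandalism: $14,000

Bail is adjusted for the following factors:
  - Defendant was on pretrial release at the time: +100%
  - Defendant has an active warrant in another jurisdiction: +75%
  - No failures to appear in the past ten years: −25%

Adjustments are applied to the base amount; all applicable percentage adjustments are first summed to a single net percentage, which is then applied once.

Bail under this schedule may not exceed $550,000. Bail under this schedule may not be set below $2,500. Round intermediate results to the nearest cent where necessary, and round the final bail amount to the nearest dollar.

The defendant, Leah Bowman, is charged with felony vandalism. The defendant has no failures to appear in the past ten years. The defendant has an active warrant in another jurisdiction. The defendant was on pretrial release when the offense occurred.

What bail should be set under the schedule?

$35,000

Base amounts from the schedule: felony vandalism $14,000.
Single charge. Combined base = $14,000.
Net percentage adjustment: +100% +75% −25% = +150%. $14,000 × 2.5 = $35,000.
$35,000 is within the $550,000 maximum.
$35,000 is at or above the $2,500 minimum.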